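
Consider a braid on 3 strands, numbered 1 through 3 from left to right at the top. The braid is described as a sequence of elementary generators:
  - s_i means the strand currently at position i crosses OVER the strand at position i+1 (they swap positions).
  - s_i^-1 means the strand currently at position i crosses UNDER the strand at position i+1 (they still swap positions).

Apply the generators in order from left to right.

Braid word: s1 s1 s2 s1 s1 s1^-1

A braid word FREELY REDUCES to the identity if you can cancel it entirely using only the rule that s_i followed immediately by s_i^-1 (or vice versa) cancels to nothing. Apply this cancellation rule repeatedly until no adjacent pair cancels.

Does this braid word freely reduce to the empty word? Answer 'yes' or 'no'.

Answer: no

Derivation:
Gen 1 (s1): push. Stack: [s1]
Gen 2 (s1): push. Stack: [s1 s1]
Gen 3 (s2): push. Stack: [s1 s1 s2]
Gen 4 (s1): push. Stack: [s1 s1 s2 s1]
Gen 5 (s1): push. Stack: [s1 s1 s2 s1 s1]
Gen 6 (s1^-1): cancels prior s1. Stack: [s1 s1 s2 s1]
Reduced word: s1 s1 s2 s1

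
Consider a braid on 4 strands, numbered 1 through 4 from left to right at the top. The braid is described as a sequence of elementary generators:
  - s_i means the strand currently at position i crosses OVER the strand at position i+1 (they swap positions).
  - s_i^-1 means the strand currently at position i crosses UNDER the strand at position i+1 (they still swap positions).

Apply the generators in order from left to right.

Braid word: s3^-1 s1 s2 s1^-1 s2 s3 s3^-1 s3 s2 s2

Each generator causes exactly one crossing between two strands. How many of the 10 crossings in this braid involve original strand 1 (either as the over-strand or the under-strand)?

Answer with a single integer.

Answer: 5

Derivation:
Gen 1: crossing 3x4. Involves strand 1? no. Count so far: 0
Gen 2: crossing 1x2. Involves strand 1? yes. Count so far: 1
Gen 3: crossing 1x4. Involves strand 1? yes. Count so far: 2
Gen 4: crossing 2x4. Involves strand 1? no. Count so far: 2
Gen 5: crossing 2x1. Involves strand 1? yes. Count so far: 3
Gen 6: crossing 2x3. Involves strand 1? no. Count so far: 3
Gen 7: crossing 3x2. Involves strand 1? no. Count so far: 3
Gen 8: crossing 2x3. Involves strand 1? no. Count so far: 3
Gen 9: crossing 1x3. Involves strand 1? yes. Count so far: 4
Gen 10: crossing 3x1. Involves strand 1? yes. Count so far: 5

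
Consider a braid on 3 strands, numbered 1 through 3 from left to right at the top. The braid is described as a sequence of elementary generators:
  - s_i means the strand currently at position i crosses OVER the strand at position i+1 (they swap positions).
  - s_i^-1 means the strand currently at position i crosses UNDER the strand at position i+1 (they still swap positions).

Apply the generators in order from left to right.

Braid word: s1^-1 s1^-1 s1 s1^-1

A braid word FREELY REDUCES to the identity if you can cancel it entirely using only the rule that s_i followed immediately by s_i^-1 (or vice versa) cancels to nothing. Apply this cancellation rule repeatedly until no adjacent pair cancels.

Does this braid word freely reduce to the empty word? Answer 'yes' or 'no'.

Answer: no

Derivation:
Gen 1 (s1^-1): push. Stack: [s1^-1]
Gen 2 (s1^-1): push. Stack: [s1^-1 s1^-1]
Gen 3 (s1): cancels prior s1^-1. Stack: [s1^-1]
Gen 4 (s1^-1): push. Stack: [s1^-1 s1^-1]
Reduced word: s1^-1 s1^-1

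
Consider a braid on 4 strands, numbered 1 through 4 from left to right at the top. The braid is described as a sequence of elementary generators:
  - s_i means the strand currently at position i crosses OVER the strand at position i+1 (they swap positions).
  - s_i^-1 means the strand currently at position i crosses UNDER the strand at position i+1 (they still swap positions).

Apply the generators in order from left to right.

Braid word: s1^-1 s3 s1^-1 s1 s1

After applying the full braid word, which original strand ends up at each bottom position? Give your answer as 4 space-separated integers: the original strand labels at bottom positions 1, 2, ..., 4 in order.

Gen 1 (s1^-1): strand 1 crosses under strand 2. Perm now: [2 1 3 4]
Gen 2 (s3): strand 3 crosses over strand 4. Perm now: [2 1 4 3]
Gen 3 (s1^-1): strand 2 crosses under strand 1. Perm now: [1 2 4 3]
Gen 4 (s1): strand 1 crosses over strand 2. Perm now: [2 1 4 3]
Gen 5 (s1): strand 2 crosses over strand 1. Perm now: [1 2 4 3]

Answer: 1 2 4 3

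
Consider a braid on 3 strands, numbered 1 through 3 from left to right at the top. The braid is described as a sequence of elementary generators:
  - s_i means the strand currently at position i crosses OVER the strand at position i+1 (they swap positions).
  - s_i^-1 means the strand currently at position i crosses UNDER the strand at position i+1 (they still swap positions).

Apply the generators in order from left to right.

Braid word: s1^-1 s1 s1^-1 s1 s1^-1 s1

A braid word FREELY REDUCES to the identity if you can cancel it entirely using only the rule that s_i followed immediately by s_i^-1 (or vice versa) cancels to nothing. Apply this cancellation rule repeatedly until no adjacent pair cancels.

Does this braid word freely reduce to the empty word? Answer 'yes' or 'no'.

Gen 1 (s1^-1): push. Stack: [s1^-1]
Gen 2 (s1): cancels prior s1^-1. Stack: []
Gen 3 (s1^-1): push. Stack: [s1^-1]
Gen 4 (s1): cancels prior s1^-1. Stack: []
Gen 5 (s1^-1): push. Stack: [s1^-1]
Gen 6 (s1): cancels prior s1^-1. Stack: []
Reduced word: (empty)

Answer: yes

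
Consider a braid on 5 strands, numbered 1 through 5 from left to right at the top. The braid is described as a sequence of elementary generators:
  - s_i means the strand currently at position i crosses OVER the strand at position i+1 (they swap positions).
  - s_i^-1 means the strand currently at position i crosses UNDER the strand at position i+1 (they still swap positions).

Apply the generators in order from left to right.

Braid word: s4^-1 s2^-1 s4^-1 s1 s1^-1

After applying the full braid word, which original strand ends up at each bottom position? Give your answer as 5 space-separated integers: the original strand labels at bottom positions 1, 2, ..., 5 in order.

Answer: 1 3 2 4 5

Derivation:
Gen 1 (s4^-1): strand 4 crosses under strand 5. Perm now: [1 2 3 5 4]
Gen 2 (s2^-1): strand 2 crosses under strand 3. Perm now: [1 3 2 5 4]
Gen 3 (s4^-1): strand 5 crosses under strand 4. Perm now: [1 3 2 4 5]
Gen 4 (s1): strand 1 crosses over strand 3. Perm now: [3 1 2 4 5]
Gen 5 (s1^-1): strand 3 crosses under strand 1. Perm now: [1 3 2 4 5]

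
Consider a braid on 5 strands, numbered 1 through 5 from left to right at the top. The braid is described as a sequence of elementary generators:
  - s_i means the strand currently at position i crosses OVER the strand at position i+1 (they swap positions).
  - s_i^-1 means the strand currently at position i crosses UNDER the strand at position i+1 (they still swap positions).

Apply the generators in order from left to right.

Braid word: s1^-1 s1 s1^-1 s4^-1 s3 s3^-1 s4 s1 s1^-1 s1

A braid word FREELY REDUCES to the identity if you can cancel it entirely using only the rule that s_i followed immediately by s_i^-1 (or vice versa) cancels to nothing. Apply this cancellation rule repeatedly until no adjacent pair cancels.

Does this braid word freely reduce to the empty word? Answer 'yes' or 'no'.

Answer: yes

Derivation:
Gen 1 (s1^-1): push. Stack: [s1^-1]
Gen 2 (s1): cancels prior s1^-1. Stack: []
Gen 3 (s1^-1): push. Stack: [s1^-1]
Gen 4 (s4^-1): push. Stack: [s1^-1 s4^-1]
Gen 5 (s3): push. Stack: [s1^-1 s4^-1 s3]
Gen 6 (s3^-1): cancels prior s3. Stack: [s1^-1 s4^-1]
Gen 7 (s4): cancels prior s4^-1. Stack: [s1^-1]
Gen 8 (s1): cancels prior s1^-1. Stack: []
Gen 9 (s1^-1): push. Stack: [s1^-1]
Gen 10 (s1): cancels prior s1^-1. Stack: []
Reduced word: (empty)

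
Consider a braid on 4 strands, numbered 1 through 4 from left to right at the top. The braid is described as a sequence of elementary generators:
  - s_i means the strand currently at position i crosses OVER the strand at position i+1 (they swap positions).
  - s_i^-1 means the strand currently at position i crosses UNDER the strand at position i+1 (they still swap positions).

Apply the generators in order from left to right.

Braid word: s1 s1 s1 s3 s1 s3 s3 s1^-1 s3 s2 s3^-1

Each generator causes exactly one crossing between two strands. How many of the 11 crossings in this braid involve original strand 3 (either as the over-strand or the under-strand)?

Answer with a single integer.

Gen 1: crossing 1x2. Involves strand 3? no. Count so far: 0
Gen 2: crossing 2x1. Involves strand 3? no. Count so far: 0
Gen 3: crossing 1x2. Involves strand 3? no. Count so far: 0
Gen 4: crossing 3x4. Involves strand 3? yes. Count so far: 1
Gen 5: crossing 2x1. Involves strand 3? no. Count so far: 1
Gen 6: crossing 4x3. Involves strand 3? yes. Count so far: 2
Gen 7: crossing 3x4. Involves strand 3? yes. Count so far: 3
Gen 8: crossing 1x2. Involves strand 3? no. Count so far: 3
Gen 9: crossing 4x3. Involves strand 3? yes. Count so far: 4
Gen 10: crossing 1x3. Involves strand 3? yes. Count so far: 5
Gen 11: crossing 1x4. Involves strand 3? no. Count so far: 5

Answer: 5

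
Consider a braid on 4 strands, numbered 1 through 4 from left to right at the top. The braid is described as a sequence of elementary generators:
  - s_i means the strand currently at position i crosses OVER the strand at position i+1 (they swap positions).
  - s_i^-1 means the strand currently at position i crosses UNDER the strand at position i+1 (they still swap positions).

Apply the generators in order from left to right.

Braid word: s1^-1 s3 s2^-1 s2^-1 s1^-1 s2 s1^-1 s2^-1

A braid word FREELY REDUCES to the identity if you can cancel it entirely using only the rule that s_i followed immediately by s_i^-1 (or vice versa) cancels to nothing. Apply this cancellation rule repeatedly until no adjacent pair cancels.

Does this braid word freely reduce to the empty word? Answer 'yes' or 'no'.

Answer: no

Derivation:
Gen 1 (s1^-1): push. Stack: [s1^-1]
Gen 2 (s3): push. Stack: [s1^-1 s3]
Gen 3 (s2^-1): push. Stack: [s1^-1 s3 s2^-1]
Gen 4 (s2^-1): push. Stack: [s1^-1 s3 s2^-1 s2^-1]
Gen 5 (s1^-1): push. Stack: [s1^-1 s3 s2^-1 s2^-1 s1^-1]
Gen 6 (s2): push. Stack: [s1^-1 s3 s2^-1 s2^-1 s1^-1 s2]
Gen 7 (s1^-1): push. Stack: [s1^-1 s3 s2^-1 s2^-1 s1^-1 s2 s1^-1]
Gen 8 (s2^-1): push. Stack: [s1^-1 s3 s2^-1 s2^-1 s1^-1 s2 s1^-1 s2^-1]
Reduced word: s1^-1 s3 s2^-1 s2^-1 s1^-1 s2 s1^-1 s2^-1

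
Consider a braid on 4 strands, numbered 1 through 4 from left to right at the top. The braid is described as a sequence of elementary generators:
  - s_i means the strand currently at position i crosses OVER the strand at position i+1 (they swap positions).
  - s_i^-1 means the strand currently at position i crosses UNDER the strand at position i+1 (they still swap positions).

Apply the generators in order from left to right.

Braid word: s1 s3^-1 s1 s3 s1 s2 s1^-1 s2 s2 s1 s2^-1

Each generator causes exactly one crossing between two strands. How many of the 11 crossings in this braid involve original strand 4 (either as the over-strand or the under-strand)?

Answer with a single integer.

Answer: 2

Derivation:
Gen 1: crossing 1x2. Involves strand 4? no. Count so far: 0
Gen 2: crossing 3x4. Involves strand 4? yes. Count so far: 1
Gen 3: crossing 2x1. Involves strand 4? no. Count so far: 1
Gen 4: crossing 4x3. Involves strand 4? yes. Count so far: 2
Gen 5: crossing 1x2. Involves strand 4? no. Count so far: 2
Gen 6: crossing 1x3. Involves strand 4? no. Count so far: 2
Gen 7: crossing 2x3. Involves strand 4? no. Count so far: 2
Gen 8: crossing 2x1. Involves strand 4? no. Count so far: 2
Gen 9: crossing 1x2. Involves strand 4? no. Count so far: 2
Gen 10: crossing 3x2. Involves strand 4? no. Count so far: 2
Gen 11: crossing 3x1. Involves strand 4? no. Count so far: 2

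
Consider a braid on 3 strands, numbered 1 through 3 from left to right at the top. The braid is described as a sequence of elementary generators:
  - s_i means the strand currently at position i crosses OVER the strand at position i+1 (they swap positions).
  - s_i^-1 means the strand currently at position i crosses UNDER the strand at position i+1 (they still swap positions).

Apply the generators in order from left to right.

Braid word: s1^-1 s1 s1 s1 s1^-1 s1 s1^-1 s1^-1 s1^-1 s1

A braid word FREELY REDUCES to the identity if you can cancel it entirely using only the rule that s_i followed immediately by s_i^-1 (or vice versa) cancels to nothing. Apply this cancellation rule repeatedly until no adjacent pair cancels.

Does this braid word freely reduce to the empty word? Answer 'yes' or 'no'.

Gen 1 (s1^-1): push. Stack: [s1^-1]
Gen 2 (s1): cancels prior s1^-1. Stack: []
Gen 3 (s1): push. Stack: [s1]
Gen 4 (s1): push. Stack: [s1 s1]
Gen 5 (s1^-1): cancels prior s1. Stack: [s1]
Gen 6 (s1): push. Stack: [s1 s1]
Gen 7 (s1^-1): cancels prior s1. Stack: [s1]
Gen 8 (s1^-1): cancels prior s1. Stack: []
Gen 9 (s1^-1): push. Stack: [s1^-1]
Gen 10 (s1): cancels prior s1^-1. Stack: []
Reduced word: (empty)

Answer: yes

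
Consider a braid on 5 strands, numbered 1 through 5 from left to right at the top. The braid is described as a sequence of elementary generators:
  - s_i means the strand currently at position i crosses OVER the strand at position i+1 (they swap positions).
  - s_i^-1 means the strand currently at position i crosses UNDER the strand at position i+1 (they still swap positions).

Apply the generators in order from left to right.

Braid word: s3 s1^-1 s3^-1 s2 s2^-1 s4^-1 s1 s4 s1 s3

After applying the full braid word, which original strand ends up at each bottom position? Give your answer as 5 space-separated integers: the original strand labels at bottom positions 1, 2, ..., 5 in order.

Answer: 2 1 4 3 5

Derivation:
Gen 1 (s3): strand 3 crosses over strand 4. Perm now: [1 2 4 3 5]
Gen 2 (s1^-1): strand 1 crosses under strand 2. Perm now: [2 1 4 3 5]
Gen 3 (s3^-1): strand 4 crosses under strand 3. Perm now: [2 1 3 4 5]
Gen 4 (s2): strand 1 crosses over strand 3. Perm now: [2 3 1 4 5]
Gen 5 (s2^-1): strand 3 crosses under strand 1. Perm now: [2 1 3 4 5]
Gen 6 (s4^-1): strand 4 crosses under strand 5. Perm now: [2 1 3 5 4]
Gen 7 (s1): strand 2 crosses over strand 1. Perm now: [1 2 3 5 4]
Gen 8 (s4): strand 5 crosses over strand 4. Perm now: [1 2 3 4 5]
Gen 9 (s1): strand 1 crosses over strand 2. Perm now: [2 1 3 4 5]
Gen 10 (s3): strand 3 crosses over strand 4. Perm now: [2 1 4 3 5]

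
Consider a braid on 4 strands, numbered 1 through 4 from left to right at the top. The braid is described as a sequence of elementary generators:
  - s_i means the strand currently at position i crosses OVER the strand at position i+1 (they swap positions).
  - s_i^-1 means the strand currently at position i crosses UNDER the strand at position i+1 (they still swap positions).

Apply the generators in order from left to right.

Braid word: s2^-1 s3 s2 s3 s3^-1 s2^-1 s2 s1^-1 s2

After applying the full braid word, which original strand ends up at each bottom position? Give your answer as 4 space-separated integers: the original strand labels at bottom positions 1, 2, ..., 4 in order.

Gen 1 (s2^-1): strand 2 crosses under strand 3. Perm now: [1 3 2 4]
Gen 2 (s3): strand 2 crosses over strand 4. Perm now: [1 3 4 2]
Gen 3 (s2): strand 3 crosses over strand 4. Perm now: [1 4 3 2]
Gen 4 (s3): strand 3 crosses over strand 2. Perm now: [1 4 2 3]
Gen 5 (s3^-1): strand 2 crosses under strand 3. Perm now: [1 4 3 2]
Gen 6 (s2^-1): strand 4 crosses under strand 3. Perm now: [1 3 4 2]
Gen 7 (s2): strand 3 crosses over strand 4. Perm now: [1 4 3 2]
Gen 8 (s1^-1): strand 1 crosses under strand 4. Perm now: [4 1 3 2]
Gen 9 (s2): strand 1 crosses over strand 3. Perm now: [4 3 1 2]

Answer: 4 3 1 2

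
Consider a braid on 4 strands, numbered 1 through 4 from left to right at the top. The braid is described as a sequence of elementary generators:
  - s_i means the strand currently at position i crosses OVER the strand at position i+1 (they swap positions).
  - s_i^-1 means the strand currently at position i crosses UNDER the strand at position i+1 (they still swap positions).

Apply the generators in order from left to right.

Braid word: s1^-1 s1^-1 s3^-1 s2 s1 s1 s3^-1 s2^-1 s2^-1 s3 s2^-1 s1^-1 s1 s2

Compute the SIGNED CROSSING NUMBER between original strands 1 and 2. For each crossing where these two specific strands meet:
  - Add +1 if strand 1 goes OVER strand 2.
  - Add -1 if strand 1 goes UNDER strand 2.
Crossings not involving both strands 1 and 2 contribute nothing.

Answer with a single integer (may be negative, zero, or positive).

Gen 1: 1 under 2. Both 1&2? yes. Contrib: -1. Sum: -1
Gen 2: 2 under 1. Both 1&2? yes. Contrib: +1. Sum: 0
Gen 3: crossing 3x4. Both 1&2? no. Sum: 0
Gen 4: crossing 2x4. Both 1&2? no. Sum: 0
Gen 5: crossing 1x4. Both 1&2? no. Sum: 0
Gen 6: crossing 4x1. Both 1&2? no. Sum: 0
Gen 7: crossing 2x3. Both 1&2? no. Sum: 0
Gen 8: crossing 4x3. Both 1&2? no. Sum: 0
Gen 9: crossing 3x4. Both 1&2? no. Sum: 0
Gen 10: crossing 3x2. Both 1&2? no. Sum: 0
Gen 11: crossing 4x2. Both 1&2? no. Sum: 0
Gen 12: 1 under 2. Both 1&2? yes. Contrib: -1. Sum: -1
Gen 13: 2 over 1. Both 1&2? yes. Contrib: -1. Sum: -2
Gen 14: crossing 2x4. Both 1&2? no. Sum: -2

Answer: -2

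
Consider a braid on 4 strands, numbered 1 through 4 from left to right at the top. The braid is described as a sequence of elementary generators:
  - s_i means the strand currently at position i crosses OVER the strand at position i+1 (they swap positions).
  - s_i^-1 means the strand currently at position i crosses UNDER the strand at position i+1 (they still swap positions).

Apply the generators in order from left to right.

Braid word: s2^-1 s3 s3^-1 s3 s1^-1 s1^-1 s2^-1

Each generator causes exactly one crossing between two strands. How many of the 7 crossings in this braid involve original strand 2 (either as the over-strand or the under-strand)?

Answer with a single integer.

Answer: 4

Derivation:
Gen 1: crossing 2x3. Involves strand 2? yes. Count so far: 1
Gen 2: crossing 2x4. Involves strand 2? yes. Count so far: 2
Gen 3: crossing 4x2. Involves strand 2? yes. Count so far: 3
Gen 4: crossing 2x4. Involves strand 2? yes. Count so far: 4
Gen 5: crossing 1x3. Involves strand 2? no. Count so far: 4
Gen 6: crossing 3x1. Involves strand 2? no. Count so far: 4
Gen 7: crossing 3x4. Involves strand 2? no. Count so far: 4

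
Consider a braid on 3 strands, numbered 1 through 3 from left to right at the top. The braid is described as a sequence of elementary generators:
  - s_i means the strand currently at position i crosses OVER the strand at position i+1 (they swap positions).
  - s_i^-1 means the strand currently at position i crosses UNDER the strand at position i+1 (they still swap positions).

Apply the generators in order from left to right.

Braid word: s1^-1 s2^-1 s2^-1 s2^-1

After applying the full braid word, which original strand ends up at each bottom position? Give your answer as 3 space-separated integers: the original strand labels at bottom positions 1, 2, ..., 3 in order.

Answer: 2 3 1

Derivation:
Gen 1 (s1^-1): strand 1 crosses under strand 2. Perm now: [2 1 3]
Gen 2 (s2^-1): strand 1 crosses under strand 3. Perm now: [2 3 1]
Gen 3 (s2^-1): strand 3 crosses under strand 1. Perm now: [2 1 3]
Gen 4 (s2^-1): strand 1 crosses under strand 3. Perm now: [2 3 1]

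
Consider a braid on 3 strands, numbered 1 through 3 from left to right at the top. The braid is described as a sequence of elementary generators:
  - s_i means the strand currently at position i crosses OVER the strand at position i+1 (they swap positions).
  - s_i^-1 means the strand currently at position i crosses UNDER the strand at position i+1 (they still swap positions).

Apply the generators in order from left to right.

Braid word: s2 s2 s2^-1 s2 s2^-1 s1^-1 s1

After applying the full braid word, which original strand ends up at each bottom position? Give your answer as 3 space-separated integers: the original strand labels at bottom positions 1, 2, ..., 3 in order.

Gen 1 (s2): strand 2 crosses over strand 3. Perm now: [1 3 2]
Gen 2 (s2): strand 3 crosses over strand 2. Perm now: [1 2 3]
Gen 3 (s2^-1): strand 2 crosses under strand 3. Perm now: [1 3 2]
Gen 4 (s2): strand 3 crosses over strand 2. Perm now: [1 2 3]
Gen 5 (s2^-1): strand 2 crosses under strand 3. Perm now: [1 3 2]
Gen 6 (s1^-1): strand 1 crosses under strand 3. Perm now: [3 1 2]
Gen 7 (s1): strand 3 crosses over strand 1. Perm now: [1 3 2]

Answer: 1 3 2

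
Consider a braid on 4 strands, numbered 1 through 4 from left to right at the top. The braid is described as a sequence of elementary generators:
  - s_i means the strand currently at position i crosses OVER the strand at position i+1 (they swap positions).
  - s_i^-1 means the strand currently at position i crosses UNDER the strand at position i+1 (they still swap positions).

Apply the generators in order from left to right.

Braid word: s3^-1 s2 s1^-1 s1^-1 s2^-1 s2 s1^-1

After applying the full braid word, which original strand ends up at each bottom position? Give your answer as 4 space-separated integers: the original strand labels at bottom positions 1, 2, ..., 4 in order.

Answer: 4 1 2 3

Derivation:
Gen 1 (s3^-1): strand 3 crosses under strand 4. Perm now: [1 2 4 3]
Gen 2 (s2): strand 2 crosses over strand 4. Perm now: [1 4 2 3]
Gen 3 (s1^-1): strand 1 crosses under strand 4. Perm now: [4 1 2 3]
Gen 4 (s1^-1): strand 4 crosses under strand 1. Perm now: [1 4 2 3]
Gen 5 (s2^-1): strand 4 crosses under strand 2. Perm now: [1 2 4 3]
Gen 6 (s2): strand 2 crosses over strand 4. Perm now: [1 4 2 3]
Gen 7 (s1^-1): strand 1 crosses under strand 4. Perm now: [4 1 2 3]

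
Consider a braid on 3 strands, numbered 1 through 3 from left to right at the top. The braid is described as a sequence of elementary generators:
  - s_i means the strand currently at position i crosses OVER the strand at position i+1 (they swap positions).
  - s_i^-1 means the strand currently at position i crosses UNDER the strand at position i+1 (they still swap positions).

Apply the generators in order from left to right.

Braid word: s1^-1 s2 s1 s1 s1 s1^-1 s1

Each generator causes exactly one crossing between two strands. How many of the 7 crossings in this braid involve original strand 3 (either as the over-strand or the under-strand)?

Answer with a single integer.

Answer: 6

Derivation:
Gen 1: crossing 1x2. Involves strand 3? no. Count so far: 0
Gen 2: crossing 1x3. Involves strand 3? yes. Count so far: 1
Gen 3: crossing 2x3. Involves strand 3? yes. Count so far: 2
Gen 4: crossing 3x2. Involves strand 3? yes. Count so far: 3
Gen 5: crossing 2x3. Involves strand 3? yes. Count so far: 4
Gen 6: crossing 3x2. Involves strand 3? yes. Count so far: 5
Gen 7: crossing 2x3. Involves strand 3? yes. Count so far: 6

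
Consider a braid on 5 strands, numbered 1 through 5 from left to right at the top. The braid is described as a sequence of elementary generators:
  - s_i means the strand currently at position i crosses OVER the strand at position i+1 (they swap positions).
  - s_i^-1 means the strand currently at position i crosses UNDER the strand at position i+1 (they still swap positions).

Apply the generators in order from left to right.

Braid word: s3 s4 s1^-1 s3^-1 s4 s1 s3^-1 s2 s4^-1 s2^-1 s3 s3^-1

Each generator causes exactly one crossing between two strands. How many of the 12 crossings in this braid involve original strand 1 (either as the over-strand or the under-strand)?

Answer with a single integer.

Answer: 2

Derivation:
Gen 1: crossing 3x4. Involves strand 1? no. Count so far: 0
Gen 2: crossing 3x5. Involves strand 1? no. Count so far: 0
Gen 3: crossing 1x2. Involves strand 1? yes. Count so far: 1
Gen 4: crossing 4x5. Involves strand 1? no. Count so far: 1
Gen 5: crossing 4x3. Involves strand 1? no. Count so far: 1
Gen 6: crossing 2x1. Involves strand 1? yes. Count so far: 2
Gen 7: crossing 5x3. Involves strand 1? no. Count so far: 2
Gen 8: crossing 2x3. Involves strand 1? no. Count so far: 2
Gen 9: crossing 5x4. Involves strand 1? no. Count so far: 2
Gen 10: crossing 3x2. Involves strand 1? no. Count so far: 2
Gen 11: crossing 3x4. Involves strand 1? no. Count so far: 2
Gen 12: crossing 4x3. Involves strand 1? no. Count so far: 2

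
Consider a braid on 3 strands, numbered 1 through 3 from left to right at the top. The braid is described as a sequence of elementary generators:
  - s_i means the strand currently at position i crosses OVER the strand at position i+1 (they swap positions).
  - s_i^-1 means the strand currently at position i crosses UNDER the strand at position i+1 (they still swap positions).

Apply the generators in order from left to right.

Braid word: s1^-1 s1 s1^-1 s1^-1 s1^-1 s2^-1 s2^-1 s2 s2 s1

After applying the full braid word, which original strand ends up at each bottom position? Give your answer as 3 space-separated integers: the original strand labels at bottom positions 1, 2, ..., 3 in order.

Gen 1 (s1^-1): strand 1 crosses under strand 2. Perm now: [2 1 3]
Gen 2 (s1): strand 2 crosses over strand 1. Perm now: [1 2 3]
Gen 3 (s1^-1): strand 1 crosses under strand 2. Perm now: [2 1 3]
Gen 4 (s1^-1): strand 2 crosses under strand 1. Perm now: [1 2 3]
Gen 5 (s1^-1): strand 1 crosses under strand 2. Perm now: [2 1 3]
Gen 6 (s2^-1): strand 1 crosses under strand 3. Perm now: [2 3 1]
Gen 7 (s2^-1): strand 3 crosses under strand 1. Perm now: [2 1 3]
Gen 8 (s2): strand 1 crosses over strand 3. Perm now: [2 3 1]
Gen 9 (s2): strand 3 crosses over strand 1. Perm now: [2 1 3]
Gen 10 (s1): strand 2 crosses over strand 1. Perm now: [1 2 3]

Answer: 1 2 3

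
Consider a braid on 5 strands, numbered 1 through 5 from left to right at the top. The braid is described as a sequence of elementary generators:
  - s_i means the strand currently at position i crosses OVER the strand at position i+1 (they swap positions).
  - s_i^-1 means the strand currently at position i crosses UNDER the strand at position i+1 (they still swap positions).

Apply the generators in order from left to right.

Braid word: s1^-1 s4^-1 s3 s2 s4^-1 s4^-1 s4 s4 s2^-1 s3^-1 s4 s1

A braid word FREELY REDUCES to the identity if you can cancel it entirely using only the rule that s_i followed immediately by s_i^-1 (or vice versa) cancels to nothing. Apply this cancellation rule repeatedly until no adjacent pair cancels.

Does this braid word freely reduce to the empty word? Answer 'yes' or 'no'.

Gen 1 (s1^-1): push. Stack: [s1^-1]
Gen 2 (s4^-1): push. Stack: [s1^-1 s4^-1]
Gen 3 (s3): push. Stack: [s1^-1 s4^-1 s3]
Gen 4 (s2): push. Stack: [s1^-1 s4^-1 s3 s2]
Gen 5 (s4^-1): push. Stack: [s1^-1 s4^-1 s3 s2 s4^-1]
Gen 6 (s4^-1): push. Stack: [s1^-1 s4^-1 s3 s2 s4^-1 s4^-1]
Gen 7 (s4): cancels prior s4^-1. Stack: [s1^-1 s4^-1 s3 s2 s4^-1]
Gen 8 (s4): cancels prior s4^-1. Stack: [s1^-1 s4^-1 s3 s2]
Gen 9 (s2^-1): cancels prior s2. Stack: [s1^-1 s4^-1 s3]
Gen 10 (s3^-1): cancels prior s3. Stack: [s1^-1 s4^-1]
Gen 11 (s4): cancels prior s4^-1. Stack: [s1^-1]
Gen 12 (s1): cancels prior s1^-1. Stack: []
Reduced word: (empty)

Answer: yes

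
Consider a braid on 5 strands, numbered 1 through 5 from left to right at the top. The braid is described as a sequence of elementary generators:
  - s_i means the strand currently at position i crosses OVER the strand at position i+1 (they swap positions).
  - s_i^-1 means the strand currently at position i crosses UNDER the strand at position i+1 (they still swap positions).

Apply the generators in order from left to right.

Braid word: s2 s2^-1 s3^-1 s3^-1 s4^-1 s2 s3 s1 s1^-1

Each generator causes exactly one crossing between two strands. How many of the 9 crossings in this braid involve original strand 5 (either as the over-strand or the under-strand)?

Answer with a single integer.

Answer: 2

Derivation:
Gen 1: crossing 2x3. Involves strand 5? no. Count so far: 0
Gen 2: crossing 3x2. Involves strand 5? no. Count so far: 0
Gen 3: crossing 3x4. Involves strand 5? no. Count so far: 0
Gen 4: crossing 4x3. Involves strand 5? no. Count so far: 0
Gen 5: crossing 4x5. Involves strand 5? yes. Count so far: 1
Gen 6: crossing 2x3. Involves strand 5? no. Count so far: 1
Gen 7: crossing 2x5. Involves strand 5? yes. Count so far: 2
Gen 8: crossing 1x3. Involves strand 5? no. Count so far: 2
Gen 9: crossing 3x1. Involves strand 5? no. Count so far: 2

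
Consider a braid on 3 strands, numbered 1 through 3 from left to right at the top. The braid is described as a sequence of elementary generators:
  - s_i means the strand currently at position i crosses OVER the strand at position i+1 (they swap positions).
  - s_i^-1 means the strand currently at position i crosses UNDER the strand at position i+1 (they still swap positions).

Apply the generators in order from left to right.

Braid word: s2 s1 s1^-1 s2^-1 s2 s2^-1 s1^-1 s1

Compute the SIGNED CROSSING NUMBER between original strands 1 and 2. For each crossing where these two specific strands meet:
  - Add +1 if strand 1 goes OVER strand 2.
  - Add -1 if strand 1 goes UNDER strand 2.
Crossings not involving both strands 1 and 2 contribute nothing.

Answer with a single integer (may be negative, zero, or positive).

Answer: -2

Derivation:
Gen 1: crossing 2x3. Both 1&2? no. Sum: 0
Gen 2: crossing 1x3. Both 1&2? no. Sum: 0
Gen 3: crossing 3x1. Both 1&2? no. Sum: 0
Gen 4: crossing 3x2. Both 1&2? no. Sum: 0
Gen 5: crossing 2x3. Both 1&2? no. Sum: 0
Gen 6: crossing 3x2. Both 1&2? no. Sum: 0
Gen 7: 1 under 2. Both 1&2? yes. Contrib: -1. Sum: -1
Gen 8: 2 over 1. Both 1&2? yes. Contrib: -1. Sum: -2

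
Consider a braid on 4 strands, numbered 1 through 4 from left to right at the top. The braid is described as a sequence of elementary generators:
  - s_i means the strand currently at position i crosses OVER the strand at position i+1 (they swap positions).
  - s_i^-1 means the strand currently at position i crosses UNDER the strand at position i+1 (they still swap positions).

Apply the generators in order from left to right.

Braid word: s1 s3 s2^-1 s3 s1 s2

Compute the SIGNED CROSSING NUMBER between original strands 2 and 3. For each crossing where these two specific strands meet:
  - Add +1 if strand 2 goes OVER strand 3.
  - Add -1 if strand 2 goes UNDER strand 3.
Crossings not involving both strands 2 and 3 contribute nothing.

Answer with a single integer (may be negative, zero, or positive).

Gen 1: crossing 1x2. Both 2&3? no. Sum: 0
Gen 2: crossing 3x4. Both 2&3? no. Sum: 0
Gen 3: crossing 1x4. Both 2&3? no. Sum: 0
Gen 4: crossing 1x3. Both 2&3? no. Sum: 0
Gen 5: crossing 2x4. Both 2&3? no. Sum: 0
Gen 6: 2 over 3. Both 2&3? yes. Contrib: +1. Sum: 1

Answer: 1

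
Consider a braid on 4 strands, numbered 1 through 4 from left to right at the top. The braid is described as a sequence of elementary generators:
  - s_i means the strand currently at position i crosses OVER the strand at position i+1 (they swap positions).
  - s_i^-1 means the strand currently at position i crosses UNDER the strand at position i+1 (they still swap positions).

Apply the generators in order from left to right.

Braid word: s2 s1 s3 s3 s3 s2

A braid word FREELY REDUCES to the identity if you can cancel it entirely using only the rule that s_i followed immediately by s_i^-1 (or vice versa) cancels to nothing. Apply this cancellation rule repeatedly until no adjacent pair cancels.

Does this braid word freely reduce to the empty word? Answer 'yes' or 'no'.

Gen 1 (s2): push. Stack: [s2]
Gen 2 (s1): push. Stack: [s2 s1]
Gen 3 (s3): push. Stack: [s2 s1 s3]
Gen 4 (s3): push. Stack: [s2 s1 s3 s3]
Gen 5 (s3): push. Stack: [s2 s1 s3 s3 s3]
Gen 6 (s2): push. Stack: [s2 s1 s3 s3 s3 s2]
Reduced word: s2 s1 s3 s3 s3 s2

Answer: no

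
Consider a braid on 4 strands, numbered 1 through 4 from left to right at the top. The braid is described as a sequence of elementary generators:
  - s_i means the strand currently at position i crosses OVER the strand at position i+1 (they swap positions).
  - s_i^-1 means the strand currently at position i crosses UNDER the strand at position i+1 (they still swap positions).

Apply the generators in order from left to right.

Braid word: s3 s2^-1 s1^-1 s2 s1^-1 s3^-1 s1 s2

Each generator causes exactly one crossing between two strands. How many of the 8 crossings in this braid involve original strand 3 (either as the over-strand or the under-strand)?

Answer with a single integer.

Answer: 3

Derivation:
Gen 1: crossing 3x4. Involves strand 3? yes. Count so far: 1
Gen 2: crossing 2x4. Involves strand 3? no. Count so far: 1
Gen 3: crossing 1x4. Involves strand 3? no. Count so far: 1
Gen 4: crossing 1x2. Involves strand 3? no. Count so far: 1
Gen 5: crossing 4x2. Involves strand 3? no. Count so far: 1
Gen 6: crossing 1x3. Involves strand 3? yes. Count so far: 2
Gen 7: crossing 2x4. Involves strand 3? no. Count so far: 2
Gen 8: crossing 2x3. Involves strand 3? yes. Count so far: 3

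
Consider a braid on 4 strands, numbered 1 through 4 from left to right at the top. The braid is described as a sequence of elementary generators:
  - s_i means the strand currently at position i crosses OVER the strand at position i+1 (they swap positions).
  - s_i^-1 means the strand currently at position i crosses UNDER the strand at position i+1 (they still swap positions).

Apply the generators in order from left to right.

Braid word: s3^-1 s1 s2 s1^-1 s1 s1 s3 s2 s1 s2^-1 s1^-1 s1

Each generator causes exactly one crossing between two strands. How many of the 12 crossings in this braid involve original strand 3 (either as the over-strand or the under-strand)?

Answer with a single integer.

Gen 1: crossing 3x4. Involves strand 3? yes. Count so far: 1
Gen 2: crossing 1x2. Involves strand 3? no. Count so far: 1
Gen 3: crossing 1x4. Involves strand 3? no. Count so far: 1
Gen 4: crossing 2x4. Involves strand 3? no. Count so far: 1
Gen 5: crossing 4x2. Involves strand 3? no. Count so far: 1
Gen 6: crossing 2x4. Involves strand 3? no. Count so far: 1
Gen 7: crossing 1x3. Involves strand 3? yes. Count so far: 2
Gen 8: crossing 2x3. Involves strand 3? yes. Count so far: 3
Gen 9: crossing 4x3. Involves strand 3? yes. Count so far: 4
Gen 10: crossing 4x2. Involves strand 3? no. Count so far: 4
Gen 11: crossing 3x2. Involves strand 3? yes. Count so far: 5
Gen 12: crossing 2x3. Involves strand 3? yes. Count so far: 6

Answer: 6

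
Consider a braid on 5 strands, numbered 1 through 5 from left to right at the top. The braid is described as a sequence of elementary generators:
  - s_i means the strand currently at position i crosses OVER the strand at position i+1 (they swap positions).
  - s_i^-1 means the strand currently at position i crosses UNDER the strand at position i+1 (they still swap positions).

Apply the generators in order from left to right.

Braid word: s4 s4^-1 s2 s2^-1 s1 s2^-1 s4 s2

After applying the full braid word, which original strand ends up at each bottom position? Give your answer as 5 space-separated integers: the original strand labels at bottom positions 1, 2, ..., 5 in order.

Gen 1 (s4): strand 4 crosses over strand 5. Perm now: [1 2 3 5 4]
Gen 2 (s4^-1): strand 5 crosses under strand 4. Perm now: [1 2 3 4 5]
Gen 3 (s2): strand 2 crosses over strand 3. Perm now: [1 3 2 4 5]
Gen 4 (s2^-1): strand 3 crosses under strand 2. Perm now: [1 2 3 4 5]
Gen 5 (s1): strand 1 crosses over strand 2. Perm now: [2 1 3 4 5]
Gen 6 (s2^-1): strand 1 crosses under strand 3. Perm now: [2 3 1 4 5]
Gen 7 (s4): strand 4 crosses over strand 5. Perm now: [2 3 1 5 4]
Gen 8 (s2): strand 3 crosses over strand 1. Perm now: [2 1 3 5 4]

Answer: 2 1 3 5 4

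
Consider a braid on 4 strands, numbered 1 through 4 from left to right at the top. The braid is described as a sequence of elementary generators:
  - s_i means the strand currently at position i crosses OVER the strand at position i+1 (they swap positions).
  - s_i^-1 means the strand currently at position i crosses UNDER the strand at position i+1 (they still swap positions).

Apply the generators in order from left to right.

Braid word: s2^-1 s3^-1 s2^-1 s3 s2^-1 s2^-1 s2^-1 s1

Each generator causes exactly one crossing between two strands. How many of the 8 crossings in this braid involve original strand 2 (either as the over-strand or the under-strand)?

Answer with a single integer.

Answer: 7

Derivation:
Gen 1: crossing 2x3. Involves strand 2? yes. Count so far: 1
Gen 2: crossing 2x4. Involves strand 2? yes. Count so far: 2
Gen 3: crossing 3x4. Involves strand 2? no. Count so far: 2
Gen 4: crossing 3x2. Involves strand 2? yes. Count so far: 3
Gen 5: crossing 4x2. Involves strand 2? yes. Count so far: 4
Gen 6: crossing 2x4. Involves strand 2? yes. Count so far: 5
Gen 7: crossing 4x2. Involves strand 2? yes. Count so far: 6
Gen 8: crossing 1x2. Involves strand 2? yes. Count so far: 7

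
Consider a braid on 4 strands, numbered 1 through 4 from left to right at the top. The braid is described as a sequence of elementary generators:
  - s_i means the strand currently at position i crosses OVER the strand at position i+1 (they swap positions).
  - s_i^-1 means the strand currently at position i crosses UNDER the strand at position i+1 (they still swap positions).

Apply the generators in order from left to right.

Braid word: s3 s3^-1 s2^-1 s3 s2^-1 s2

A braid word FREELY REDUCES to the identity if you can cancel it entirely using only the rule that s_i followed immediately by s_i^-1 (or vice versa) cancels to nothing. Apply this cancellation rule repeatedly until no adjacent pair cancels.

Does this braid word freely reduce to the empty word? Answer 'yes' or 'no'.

Answer: no

Derivation:
Gen 1 (s3): push. Stack: [s3]
Gen 2 (s3^-1): cancels prior s3. Stack: []
Gen 3 (s2^-1): push. Stack: [s2^-1]
Gen 4 (s3): push. Stack: [s2^-1 s3]
Gen 5 (s2^-1): push. Stack: [s2^-1 s3 s2^-1]
Gen 6 (s2): cancels prior s2^-1. Stack: [s2^-1 s3]
Reduced word: s2^-1 s3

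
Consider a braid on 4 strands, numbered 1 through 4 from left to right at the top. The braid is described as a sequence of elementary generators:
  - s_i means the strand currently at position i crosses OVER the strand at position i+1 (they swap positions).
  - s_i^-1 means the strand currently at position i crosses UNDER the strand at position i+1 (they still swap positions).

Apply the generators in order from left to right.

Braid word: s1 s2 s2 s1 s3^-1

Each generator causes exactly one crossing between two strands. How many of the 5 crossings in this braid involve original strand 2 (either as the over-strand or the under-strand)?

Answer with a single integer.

Gen 1: crossing 1x2. Involves strand 2? yes. Count so far: 1
Gen 2: crossing 1x3. Involves strand 2? no. Count so far: 1
Gen 3: crossing 3x1. Involves strand 2? no. Count so far: 1
Gen 4: crossing 2x1. Involves strand 2? yes. Count so far: 2
Gen 5: crossing 3x4. Involves strand 2? no. Count so far: 2

Answer: 2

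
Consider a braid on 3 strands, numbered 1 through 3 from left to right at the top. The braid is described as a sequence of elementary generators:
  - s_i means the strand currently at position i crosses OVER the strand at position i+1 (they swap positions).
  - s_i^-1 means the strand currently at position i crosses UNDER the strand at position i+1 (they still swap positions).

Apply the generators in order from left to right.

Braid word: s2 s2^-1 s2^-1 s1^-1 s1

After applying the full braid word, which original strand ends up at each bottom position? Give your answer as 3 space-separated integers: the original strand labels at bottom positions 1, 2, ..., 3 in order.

Gen 1 (s2): strand 2 crosses over strand 3. Perm now: [1 3 2]
Gen 2 (s2^-1): strand 3 crosses under strand 2. Perm now: [1 2 3]
Gen 3 (s2^-1): strand 2 crosses under strand 3. Perm now: [1 3 2]
Gen 4 (s1^-1): strand 1 crosses under strand 3. Perm now: [3 1 2]
Gen 5 (s1): strand 3 crosses over strand 1. Perm now: [1 3 2]

Answer: 1 3 2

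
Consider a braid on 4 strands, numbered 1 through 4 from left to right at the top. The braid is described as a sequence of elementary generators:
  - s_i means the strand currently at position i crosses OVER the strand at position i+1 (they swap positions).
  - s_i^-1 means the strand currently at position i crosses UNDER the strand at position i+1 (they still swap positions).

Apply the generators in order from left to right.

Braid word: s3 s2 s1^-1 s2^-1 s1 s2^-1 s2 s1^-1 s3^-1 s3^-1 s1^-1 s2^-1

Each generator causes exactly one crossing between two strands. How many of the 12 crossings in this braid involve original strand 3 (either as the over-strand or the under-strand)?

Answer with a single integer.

Answer: 3

Derivation:
Gen 1: crossing 3x4. Involves strand 3? yes. Count so far: 1
Gen 2: crossing 2x4. Involves strand 3? no. Count so far: 1
Gen 3: crossing 1x4. Involves strand 3? no. Count so far: 1
Gen 4: crossing 1x2. Involves strand 3? no. Count so far: 1
Gen 5: crossing 4x2. Involves strand 3? no. Count so far: 1
Gen 6: crossing 4x1. Involves strand 3? no. Count so far: 1
Gen 7: crossing 1x4. Involves strand 3? no. Count so far: 1
Gen 8: crossing 2x4. Involves strand 3? no. Count so far: 1
Gen 9: crossing 1x3. Involves strand 3? yes. Count so far: 2
Gen 10: crossing 3x1. Involves strand 3? yes. Count so far: 3
Gen 11: crossing 4x2. Involves strand 3? no. Count so far: 3
Gen 12: crossing 4x1. Involves strand 3? no. Count so far: 3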